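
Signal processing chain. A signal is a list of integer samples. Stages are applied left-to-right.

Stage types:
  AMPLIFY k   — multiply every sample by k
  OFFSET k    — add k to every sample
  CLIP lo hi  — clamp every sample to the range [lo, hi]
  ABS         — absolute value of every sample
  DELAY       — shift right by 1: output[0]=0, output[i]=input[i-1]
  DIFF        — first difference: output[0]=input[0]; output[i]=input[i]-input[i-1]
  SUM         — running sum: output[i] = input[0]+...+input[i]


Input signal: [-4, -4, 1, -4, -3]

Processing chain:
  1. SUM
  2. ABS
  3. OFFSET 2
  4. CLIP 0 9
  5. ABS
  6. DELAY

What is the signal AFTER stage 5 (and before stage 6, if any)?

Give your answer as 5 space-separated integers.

Input: [-4, -4, 1, -4, -3]
Stage 1 (SUM): sum[0..0]=-4, sum[0..1]=-8, sum[0..2]=-7, sum[0..3]=-11, sum[0..4]=-14 -> [-4, -8, -7, -11, -14]
Stage 2 (ABS): |-4|=4, |-8|=8, |-7|=7, |-11|=11, |-14|=14 -> [4, 8, 7, 11, 14]
Stage 3 (OFFSET 2): 4+2=6, 8+2=10, 7+2=9, 11+2=13, 14+2=16 -> [6, 10, 9, 13, 16]
Stage 4 (CLIP 0 9): clip(6,0,9)=6, clip(10,0,9)=9, clip(9,0,9)=9, clip(13,0,9)=9, clip(16,0,9)=9 -> [6, 9, 9, 9, 9]
Stage 5 (ABS): |6|=6, |9|=9, |9|=9, |9|=9, |9|=9 -> [6, 9, 9, 9, 9]

Answer: 6 9 9 9 9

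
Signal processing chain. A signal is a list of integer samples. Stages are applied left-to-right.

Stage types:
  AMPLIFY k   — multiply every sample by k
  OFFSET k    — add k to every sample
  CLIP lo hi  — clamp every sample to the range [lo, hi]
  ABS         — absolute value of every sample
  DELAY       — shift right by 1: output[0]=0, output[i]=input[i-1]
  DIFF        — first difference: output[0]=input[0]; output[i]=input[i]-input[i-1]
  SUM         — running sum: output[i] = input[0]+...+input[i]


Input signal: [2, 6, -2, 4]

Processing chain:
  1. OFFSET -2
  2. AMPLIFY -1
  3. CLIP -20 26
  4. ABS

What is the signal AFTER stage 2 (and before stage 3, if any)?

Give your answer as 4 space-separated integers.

Input: [2, 6, -2, 4]
Stage 1 (OFFSET -2): 2+-2=0, 6+-2=4, -2+-2=-4, 4+-2=2 -> [0, 4, -4, 2]
Stage 2 (AMPLIFY -1): 0*-1=0, 4*-1=-4, -4*-1=4, 2*-1=-2 -> [0, -4, 4, -2]

Answer: 0 -4 4 -2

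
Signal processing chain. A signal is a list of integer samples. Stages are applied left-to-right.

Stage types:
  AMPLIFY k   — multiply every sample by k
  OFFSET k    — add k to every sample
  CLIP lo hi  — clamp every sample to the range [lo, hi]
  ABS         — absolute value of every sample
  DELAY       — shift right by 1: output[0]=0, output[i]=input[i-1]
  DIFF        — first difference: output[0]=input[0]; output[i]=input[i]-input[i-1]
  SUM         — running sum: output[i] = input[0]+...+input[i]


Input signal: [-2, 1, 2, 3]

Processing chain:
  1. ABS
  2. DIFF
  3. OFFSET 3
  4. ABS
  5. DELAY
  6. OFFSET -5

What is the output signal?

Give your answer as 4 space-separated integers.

Answer: -5 0 -3 -1

Derivation:
Input: [-2, 1, 2, 3]
Stage 1 (ABS): |-2|=2, |1|=1, |2|=2, |3|=3 -> [2, 1, 2, 3]
Stage 2 (DIFF): s[0]=2, 1-2=-1, 2-1=1, 3-2=1 -> [2, -1, 1, 1]
Stage 3 (OFFSET 3): 2+3=5, -1+3=2, 1+3=4, 1+3=4 -> [5, 2, 4, 4]
Stage 4 (ABS): |5|=5, |2|=2, |4|=4, |4|=4 -> [5, 2, 4, 4]
Stage 5 (DELAY): [0, 5, 2, 4] = [0, 5, 2, 4] -> [0, 5, 2, 4]
Stage 6 (OFFSET -5): 0+-5=-5, 5+-5=0, 2+-5=-3, 4+-5=-1 -> [-5, 0, -3, -1]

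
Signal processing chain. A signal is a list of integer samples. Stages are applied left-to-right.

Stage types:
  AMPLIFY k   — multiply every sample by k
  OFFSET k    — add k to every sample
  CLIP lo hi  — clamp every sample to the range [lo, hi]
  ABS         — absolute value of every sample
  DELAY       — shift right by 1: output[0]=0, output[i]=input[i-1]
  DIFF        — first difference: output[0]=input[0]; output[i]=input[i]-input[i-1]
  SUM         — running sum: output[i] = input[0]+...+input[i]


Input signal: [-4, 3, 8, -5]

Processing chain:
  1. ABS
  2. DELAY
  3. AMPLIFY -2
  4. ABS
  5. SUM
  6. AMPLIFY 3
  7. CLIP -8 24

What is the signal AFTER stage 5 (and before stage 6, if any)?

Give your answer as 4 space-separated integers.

Input: [-4, 3, 8, -5]
Stage 1 (ABS): |-4|=4, |3|=3, |8|=8, |-5|=5 -> [4, 3, 8, 5]
Stage 2 (DELAY): [0, 4, 3, 8] = [0, 4, 3, 8] -> [0, 4, 3, 8]
Stage 3 (AMPLIFY -2): 0*-2=0, 4*-2=-8, 3*-2=-6, 8*-2=-16 -> [0, -8, -6, -16]
Stage 4 (ABS): |0|=0, |-8|=8, |-6|=6, |-16|=16 -> [0, 8, 6, 16]
Stage 5 (SUM): sum[0..0]=0, sum[0..1]=8, sum[0..2]=14, sum[0..3]=30 -> [0, 8, 14, 30]

Answer: 0 8 14 30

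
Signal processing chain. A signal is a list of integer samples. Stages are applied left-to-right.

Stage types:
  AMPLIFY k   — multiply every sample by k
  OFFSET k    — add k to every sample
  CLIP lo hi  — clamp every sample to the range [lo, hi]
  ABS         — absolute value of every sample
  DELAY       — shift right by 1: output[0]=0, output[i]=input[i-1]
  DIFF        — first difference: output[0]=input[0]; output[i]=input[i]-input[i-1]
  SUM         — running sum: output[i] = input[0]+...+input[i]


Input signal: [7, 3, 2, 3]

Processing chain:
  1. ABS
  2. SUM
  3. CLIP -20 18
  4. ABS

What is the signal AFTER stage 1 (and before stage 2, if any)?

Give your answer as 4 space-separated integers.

Answer: 7 3 2 3

Derivation:
Input: [7, 3, 2, 3]
Stage 1 (ABS): |7|=7, |3|=3, |2|=2, |3|=3 -> [7, 3, 2, 3]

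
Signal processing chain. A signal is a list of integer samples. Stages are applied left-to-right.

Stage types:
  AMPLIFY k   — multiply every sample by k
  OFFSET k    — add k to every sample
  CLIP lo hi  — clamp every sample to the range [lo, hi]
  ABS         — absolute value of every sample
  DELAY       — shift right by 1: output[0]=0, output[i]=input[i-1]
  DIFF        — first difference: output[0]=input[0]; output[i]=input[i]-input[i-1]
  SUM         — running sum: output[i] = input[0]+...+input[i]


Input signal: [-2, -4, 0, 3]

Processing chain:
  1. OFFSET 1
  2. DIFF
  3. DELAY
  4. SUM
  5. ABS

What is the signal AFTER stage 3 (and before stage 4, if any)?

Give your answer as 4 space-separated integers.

Answer: 0 -1 -2 4

Derivation:
Input: [-2, -4, 0, 3]
Stage 1 (OFFSET 1): -2+1=-1, -4+1=-3, 0+1=1, 3+1=4 -> [-1, -3, 1, 4]
Stage 2 (DIFF): s[0]=-1, -3--1=-2, 1--3=4, 4-1=3 -> [-1, -2, 4, 3]
Stage 3 (DELAY): [0, -1, -2, 4] = [0, -1, -2, 4] -> [0, -1, -2, 4]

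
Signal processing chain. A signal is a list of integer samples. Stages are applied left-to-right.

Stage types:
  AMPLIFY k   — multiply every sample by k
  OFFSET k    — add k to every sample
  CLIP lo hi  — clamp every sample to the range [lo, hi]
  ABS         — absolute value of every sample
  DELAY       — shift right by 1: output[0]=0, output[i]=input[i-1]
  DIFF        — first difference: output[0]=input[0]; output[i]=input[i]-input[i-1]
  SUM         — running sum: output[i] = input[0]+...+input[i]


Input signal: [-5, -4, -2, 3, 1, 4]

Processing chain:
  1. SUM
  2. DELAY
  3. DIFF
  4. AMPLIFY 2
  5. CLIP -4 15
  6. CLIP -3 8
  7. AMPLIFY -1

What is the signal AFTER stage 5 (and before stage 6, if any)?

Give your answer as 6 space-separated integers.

Input: [-5, -4, -2, 3, 1, 4]
Stage 1 (SUM): sum[0..0]=-5, sum[0..1]=-9, sum[0..2]=-11, sum[0..3]=-8, sum[0..4]=-7, sum[0..5]=-3 -> [-5, -9, -11, -8, -7, -3]
Stage 2 (DELAY): [0, -5, -9, -11, -8, -7] = [0, -5, -9, -11, -8, -7] -> [0, -5, -9, -11, -8, -7]
Stage 3 (DIFF): s[0]=0, -5-0=-5, -9--5=-4, -11--9=-2, -8--11=3, -7--8=1 -> [0, -5, -4, -2, 3, 1]
Stage 4 (AMPLIFY 2): 0*2=0, -5*2=-10, -4*2=-8, -2*2=-4, 3*2=6, 1*2=2 -> [0, -10, -8, -4, 6, 2]
Stage 5 (CLIP -4 15): clip(0,-4,15)=0, clip(-10,-4,15)=-4, clip(-8,-4,15)=-4, clip(-4,-4,15)=-4, clip(6,-4,15)=6, clip(2,-4,15)=2 -> [0, -4, -4, -4, 6, 2]

Answer: 0 -4 -4 -4 6 2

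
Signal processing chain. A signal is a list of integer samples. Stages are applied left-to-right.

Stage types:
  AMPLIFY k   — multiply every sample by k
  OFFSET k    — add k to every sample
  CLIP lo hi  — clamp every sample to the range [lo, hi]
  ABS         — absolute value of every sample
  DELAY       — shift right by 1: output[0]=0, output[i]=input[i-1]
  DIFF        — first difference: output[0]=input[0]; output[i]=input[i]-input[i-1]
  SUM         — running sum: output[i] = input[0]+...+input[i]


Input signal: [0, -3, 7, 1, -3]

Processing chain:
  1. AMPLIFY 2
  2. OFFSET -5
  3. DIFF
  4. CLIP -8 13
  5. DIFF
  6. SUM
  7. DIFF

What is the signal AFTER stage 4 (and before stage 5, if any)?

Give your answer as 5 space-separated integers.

Input: [0, -3, 7, 1, -3]
Stage 1 (AMPLIFY 2): 0*2=0, -3*2=-6, 7*2=14, 1*2=2, -3*2=-6 -> [0, -6, 14, 2, -6]
Stage 2 (OFFSET -5): 0+-5=-5, -6+-5=-11, 14+-5=9, 2+-5=-3, -6+-5=-11 -> [-5, -11, 9, -3, -11]
Stage 3 (DIFF): s[0]=-5, -11--5=-6, 9--11=20, -3-9=-12, -11--3=-8 -> [-5, -6, 20, -12, -8]
Stage 4 (CLIP -8 13): clip(-5,-8,13)=-5, clip(-6,-8,13)=-6, clip(20,-8,13)=13, clip(-12,-8,13)=-8, clip(-8,-8,13)=-8 -> [-5, -6, 13, -8, -8]

Answer: -5 -6 13 -8 -8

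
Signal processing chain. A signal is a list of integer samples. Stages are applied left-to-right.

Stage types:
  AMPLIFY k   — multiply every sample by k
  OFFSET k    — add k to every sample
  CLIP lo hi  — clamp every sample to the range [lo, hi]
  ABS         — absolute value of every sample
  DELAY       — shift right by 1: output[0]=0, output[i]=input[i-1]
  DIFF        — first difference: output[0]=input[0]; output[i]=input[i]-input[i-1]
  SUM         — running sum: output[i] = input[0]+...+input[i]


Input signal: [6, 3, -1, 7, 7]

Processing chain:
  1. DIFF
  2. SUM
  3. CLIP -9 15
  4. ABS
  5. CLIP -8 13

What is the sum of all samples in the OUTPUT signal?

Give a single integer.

Answer: 24

Derivation:
Input: [6, 3, -1, 7, 7]
Stage 1 (DIFF): s[0]=6, 3-6=-3, -1-3=-4, 7--1=8, 7-7=0 -> [6, -3, -4, 8, 0]
Stage 2 (SUM): sum[0..0]=6, sum[0..1]=3, sum[0..2]=-1, sum[0..3]=7, sum[0..4]=7 -> [6, 3, -1, 7, 7]
Stage 3 (CLIP -9 15): clip(6,-9,15)=6, clip(3,-9,15)=3, clip(-1,-9,15)=-1, clip(7,-9,15)=7, clip(7,-9,15)=7 -> [6, 3, -1, 7, 7]
Stage 4 (ABS): |6|=6, |3|=3, |-1|=1, |7|=7, |7|=7 -> [6, 3, 1, 7, 7]
Stage 5 (CLIP -8 13): clip(6,-8,13)=6, clip(3,-8,13)=3, clip(1,-8,13)=1, clip(7,-8,13)=7, clip(7,-8,13)=7 -> [6, 3, 1, 7, 7]
Output sum: 24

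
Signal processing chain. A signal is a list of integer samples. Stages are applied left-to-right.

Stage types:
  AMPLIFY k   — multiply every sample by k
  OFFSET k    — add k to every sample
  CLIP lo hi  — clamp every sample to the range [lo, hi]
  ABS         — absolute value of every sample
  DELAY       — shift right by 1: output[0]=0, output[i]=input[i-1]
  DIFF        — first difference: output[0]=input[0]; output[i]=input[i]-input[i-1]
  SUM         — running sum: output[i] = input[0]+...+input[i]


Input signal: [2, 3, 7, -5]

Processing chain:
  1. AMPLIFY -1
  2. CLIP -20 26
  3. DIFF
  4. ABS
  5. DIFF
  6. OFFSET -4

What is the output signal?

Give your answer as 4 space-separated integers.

Answer: -2 -5 -1 4

Derivation:
Input: [2, 3, 7, -5]
Stage 1 (AMPLIFY -1): 2*-1=-2, 3*-1=-3, 7*-1=-7, -5*-1=5 -> [-2, -3, -7, 5]
Stage 2 (CLIP -20 26): clip(-2,-20,26)=-2, clip(-3,-20,26)=-3, clip(-7,-20,26)=-7, clip(5,-20,26)=5 -> [-2, -3, -7, 5]
Stage 3 (DIFF): s[0]=-2, -3--2=-1, -7--3=-4, 5--7=12 -> [-2, -1, -4, 12]
Stage 4 (ABS): |-2|=2, |-1|=1, |-4|=4, |12|=12 -> [2, 1, 4, 12]
Stage 5 (DIFF): s[0]=2, 1-2=-1, 4-1=3, 12-4=8 -> [2, -1, 3, 8]
Stage 6 (OFFSET -4): 2+-4=-2, -1+-4=-5, 3+-4=-1, 8+-4=4 -> [-2, -5, -1, 4]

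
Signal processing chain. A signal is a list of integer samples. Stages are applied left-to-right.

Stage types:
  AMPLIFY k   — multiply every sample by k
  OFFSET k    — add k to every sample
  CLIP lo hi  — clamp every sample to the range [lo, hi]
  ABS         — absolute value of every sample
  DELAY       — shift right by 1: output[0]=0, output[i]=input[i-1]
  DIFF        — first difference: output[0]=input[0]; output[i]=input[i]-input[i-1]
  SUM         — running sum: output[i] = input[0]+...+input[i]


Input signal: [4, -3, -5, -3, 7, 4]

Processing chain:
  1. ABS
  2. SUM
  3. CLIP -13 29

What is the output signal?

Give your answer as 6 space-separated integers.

Input: [4, -3, -5, -3, 7, 4]
Stage 1 (ABS): |4|=4, |-3|=3, |-5|=5, |-3|=3, |7|=7, |4|=4 -> [4, 3, 5, 3, 7, 4]
Stage 2 (SUM): sum[0..0]=4, sum[0..1]=7, sum[0..2]=12, sum[0..3]=15, sum[0..4]=22, sum[0..5]=26 -> [4, 7, 12, 15, 22, 26]
Stage 3 (CLIP -13 29): clip(4,-13,29)=4, clip(7,-13,29)=7, clip(12,-13,29)=12, clip(15,-13,29)=15, clip(22,-13,29)=22, clip(26,-13,29)=26 -> [4, 7, 12, 15, 22, 26]

Answer: 4 7 12 15 22 26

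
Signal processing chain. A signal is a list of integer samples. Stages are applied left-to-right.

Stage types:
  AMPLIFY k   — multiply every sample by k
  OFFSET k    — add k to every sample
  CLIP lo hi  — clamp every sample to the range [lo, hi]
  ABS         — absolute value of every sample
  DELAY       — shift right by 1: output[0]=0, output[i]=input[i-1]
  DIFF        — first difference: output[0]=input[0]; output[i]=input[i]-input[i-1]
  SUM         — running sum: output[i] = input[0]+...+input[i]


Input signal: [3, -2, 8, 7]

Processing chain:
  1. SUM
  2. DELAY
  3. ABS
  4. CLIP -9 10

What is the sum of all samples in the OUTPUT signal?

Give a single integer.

Answer: 13

Derivation:
Input: [3, -2, 8, 7]
Stage 1 (SUM): sum[0..0]=3, sum[0..1]=1, sum[0..2]=9, sum[0..3]=16 -> [3, 1, 9, 16]
Stage 2 (DELAY): [0, 3, 1, 9] = [0, 3, 1, 9] -> [0, 3, 1, 9]
Stage 3 (ABS): |0|=0, |3|=3, |1|=1, |9|=9 -> [0, 3, 1, 9]
Stage 4 (CLIP -9 10): clip(0,-9,10)=0, clip(3,-9,10)=3, clip(1,-9,10)=1, clip(9,-9,10)=9 -> [0, 3, 1, 9]
Output sum: 13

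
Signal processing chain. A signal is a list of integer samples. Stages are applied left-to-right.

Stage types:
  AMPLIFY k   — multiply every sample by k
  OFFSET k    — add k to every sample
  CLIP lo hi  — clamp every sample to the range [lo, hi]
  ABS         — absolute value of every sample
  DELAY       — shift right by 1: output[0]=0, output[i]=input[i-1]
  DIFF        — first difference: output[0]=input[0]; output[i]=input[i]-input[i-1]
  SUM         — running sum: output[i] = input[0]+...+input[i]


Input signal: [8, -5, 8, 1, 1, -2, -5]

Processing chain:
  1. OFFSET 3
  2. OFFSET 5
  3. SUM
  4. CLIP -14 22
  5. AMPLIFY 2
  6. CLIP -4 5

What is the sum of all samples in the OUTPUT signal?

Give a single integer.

Input: [8, -5, 8, 1, 1, -2, -5]
Stage 1 (OFFSET 3): 8+3=11, -5+3=-2, 8+3=11, 1+3=4, 1+3=4, -2+3=1, -5+3=-2 -> [11, -2, 11, 4, 4, 1, -2]
Stage 2 (OFFSET 5): 11+5=16, -2+5=3, 11+5=16, 4+5=9, 4+5=9, 1+5=6, -2+5=3 -> [16, 3, 16, 9, 9, 6, 3]
Stage 3 (SUM): sum[0..0]=16, sum[0..1]=19, sum[0..2]=35, sum[0..3]=44, sum[0..4]=53, sum[0..5]=59, sum[0..6]=62 -> [16, 19, 35, 44, 53, 59, 62]
Stage 4 (CLIP -14 22): clip(16,-14,22)=16, clip(19,-14,22)=19, clip(35,-14,22)=22, clip(44,-14,22)=22, clip(53,-14,22)=22, clip(59,-14,22)=22, clip(62,-14,22)=22 -> [16, 19, 22, 22, 22, 22, 22]
Stage 5 (AMPLIFY 2): 16*2=32, 19*2=38, 22*2=44, 22*2=44, 22*2=44, 22*2=44, 22*2=44 -> [32, 38, 44, 44, 44, 44, 44]
Stage 6 (CLIP -4 5): clip(32,-4,5)=5, clip(38,-4,5)=5, clip(44,-4,5)=5, clip(44,-4,5)=5, clip(44,-4,5)=5, clip(44,-4,5)=5, clip(44,-4,5)=5 -> [5, 5, 5, 5, 5, 5, 5]
Output sum: 35

Answer: 35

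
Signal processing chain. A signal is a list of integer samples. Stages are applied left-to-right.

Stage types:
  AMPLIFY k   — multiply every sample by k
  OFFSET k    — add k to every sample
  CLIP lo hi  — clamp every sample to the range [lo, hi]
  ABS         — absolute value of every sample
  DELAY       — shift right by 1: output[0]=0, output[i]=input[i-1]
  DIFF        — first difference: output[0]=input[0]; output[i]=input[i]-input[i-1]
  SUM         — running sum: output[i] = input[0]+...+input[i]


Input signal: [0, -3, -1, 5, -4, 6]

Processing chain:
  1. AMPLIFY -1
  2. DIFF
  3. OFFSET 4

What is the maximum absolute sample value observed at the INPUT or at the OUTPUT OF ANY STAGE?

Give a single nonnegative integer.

Answer: 13

Derivation:
Input: [0, -3, -1, 5, -4, 6] (max |s|=6)
Stage 1 (AMPLIFY -1): 0*-1=0, -3*-1=3, -1*-1=1, 5*-1=-5, -4*-1=4, 6*-1=-6 -> [0, 3, 1, -5, 4, -6] (max |s|=6)
Stage 2 (DIFF): s[0]=0, 3-0=3, 1-3=-2, -5-1=-6, 4--5=9, -6-4=-10 -> [0, 3, -2, -6, 9, -10] (max |s|=10)
Stage 3 (OFFSET 4): 0+4=4, 3+4=7, -2+4=2, -6+4=-2, 9+4=13, -10+4=-6 -> [4, 7, 2, -2, 13, -6] (max |s|=13)
Overall max amplitude: 13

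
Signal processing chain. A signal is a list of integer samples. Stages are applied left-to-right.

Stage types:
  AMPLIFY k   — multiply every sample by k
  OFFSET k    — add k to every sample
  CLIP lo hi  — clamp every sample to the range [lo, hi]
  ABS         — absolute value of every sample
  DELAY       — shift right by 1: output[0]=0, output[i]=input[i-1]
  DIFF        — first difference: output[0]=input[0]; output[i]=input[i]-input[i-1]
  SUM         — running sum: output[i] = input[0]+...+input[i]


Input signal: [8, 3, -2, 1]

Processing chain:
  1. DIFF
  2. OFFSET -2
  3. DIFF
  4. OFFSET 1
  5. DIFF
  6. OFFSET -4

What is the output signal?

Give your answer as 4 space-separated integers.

Answer: 3 -23 9 4

Derivation:
Input: [8, 3, -2, 1]
Stage 1 (DIFF): s[0]=8, 3-8=-5, -2-3=-5, 1--2=3 -> [8, -5, -5, 3]
Stage 2 (OFFSET -2): 8+-2=6, -5+-2=-7, -5+-2=-7, 3+-2=1 -> [6, -7, -7, 1]
Stage 3 (DIFF): s[0]=6, -7-6=-13, -7--7=0, 1--7=8 -> [6, -13, 0, 8]
Stage 4 (OFFSET 1): 6+1=7, -13+1=-12, 0+1=1, 8+1=9 -> [7, -12, 1, 9]
Stage 5 (DIFF): s[0]=7, -12-7=-19, 1--12=13, 9-1=8 -> [7, -19, 13, 8]
Stage 6 (OFFSET -4): 7+-4=3, -19+-4=-23, 13+-4=9, 8+-4=4 -> [3, -23, 9, 4]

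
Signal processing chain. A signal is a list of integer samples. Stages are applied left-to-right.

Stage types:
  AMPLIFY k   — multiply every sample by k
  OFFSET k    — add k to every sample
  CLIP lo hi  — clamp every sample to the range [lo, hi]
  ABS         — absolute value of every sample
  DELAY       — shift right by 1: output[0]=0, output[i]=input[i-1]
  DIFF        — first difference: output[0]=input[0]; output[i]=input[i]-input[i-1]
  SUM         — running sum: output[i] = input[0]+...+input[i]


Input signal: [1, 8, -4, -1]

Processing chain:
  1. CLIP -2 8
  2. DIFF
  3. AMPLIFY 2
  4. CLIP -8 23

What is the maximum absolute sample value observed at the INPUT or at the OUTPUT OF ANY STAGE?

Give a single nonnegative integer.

Input: [1, 8, -4, -1] (max |s|=8)
Stage 1 (CLIP -2 8): clip(1,-2,8)=1, clip(8,-2,8)=8, clip(-4,-2,8)=-2, clip(-1,-2,8)=-1 -> [1, 8, -2, -1] (max |s|=8)
Stage 2 (DIFF): s[0]=1, 8-1=7, -2-8=-10, -1--2=1 -> [1, 7, -10, 1] (max |s|=10)
Stage 3 (AMPLIFY 2): 1*2=2, 7*2=14, -10*2=-20, 1*2=2 -> [2, 14, -20, 2] (max |s|=20)
Stage 4 (CLIP -8 23): clip(2,-8,23)=2, clip(14,-8,23)=14, clip(-20,-8,23)=-8, clip(2,-8,23)=2 -> [2, 14, -8, 2] (max |s|=14)
Overall max amplitude: 20

Answer: 20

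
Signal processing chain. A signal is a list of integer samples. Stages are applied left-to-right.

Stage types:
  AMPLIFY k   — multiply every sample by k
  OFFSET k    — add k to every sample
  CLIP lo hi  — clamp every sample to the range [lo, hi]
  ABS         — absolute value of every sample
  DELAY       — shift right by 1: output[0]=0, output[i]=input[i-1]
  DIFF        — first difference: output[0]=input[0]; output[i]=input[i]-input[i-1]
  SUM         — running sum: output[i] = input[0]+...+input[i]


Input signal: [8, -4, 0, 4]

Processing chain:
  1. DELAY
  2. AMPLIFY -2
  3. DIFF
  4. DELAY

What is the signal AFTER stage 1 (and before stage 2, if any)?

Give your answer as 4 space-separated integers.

Input: [8, -4, 0, 4]
Stage 1 (DELAY): [0, 8, -4, 0] = [0, 8, -4, 0] -> [0, 8, -4, 0]

Answer: 0 8 -4 0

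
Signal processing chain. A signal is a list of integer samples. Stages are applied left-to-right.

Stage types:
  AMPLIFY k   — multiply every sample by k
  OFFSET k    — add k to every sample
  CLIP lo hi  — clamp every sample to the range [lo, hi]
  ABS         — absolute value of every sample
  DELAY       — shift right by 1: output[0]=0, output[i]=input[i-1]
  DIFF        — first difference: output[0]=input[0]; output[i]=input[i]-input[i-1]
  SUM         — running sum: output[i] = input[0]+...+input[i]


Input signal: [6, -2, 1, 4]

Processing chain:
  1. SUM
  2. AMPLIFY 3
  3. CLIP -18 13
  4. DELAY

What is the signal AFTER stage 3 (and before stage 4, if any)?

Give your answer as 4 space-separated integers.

Answer: 13 12 13 13

Derivation:
Input: [6, -2, 1, 4]
Stage 1 (SUM): sum[0..0]=6, sum[0..1]=4, sum[0..2]=5, sum[0..3]=9 -> [6, 4, 5, 9]
Stage 2 (AMPLIFY 3): 6*3=18, 4*3=12, 5*3=15, 9*3=27 -> [18, 12, 15, 27]
Stage 3 (CLIP -18 13): clip(18,-18,13)=13, clip(12,-18,13)=12, clip(15,-18,13)=13, clip(27,-18,13)=13 -> [13, 12, 13, 13]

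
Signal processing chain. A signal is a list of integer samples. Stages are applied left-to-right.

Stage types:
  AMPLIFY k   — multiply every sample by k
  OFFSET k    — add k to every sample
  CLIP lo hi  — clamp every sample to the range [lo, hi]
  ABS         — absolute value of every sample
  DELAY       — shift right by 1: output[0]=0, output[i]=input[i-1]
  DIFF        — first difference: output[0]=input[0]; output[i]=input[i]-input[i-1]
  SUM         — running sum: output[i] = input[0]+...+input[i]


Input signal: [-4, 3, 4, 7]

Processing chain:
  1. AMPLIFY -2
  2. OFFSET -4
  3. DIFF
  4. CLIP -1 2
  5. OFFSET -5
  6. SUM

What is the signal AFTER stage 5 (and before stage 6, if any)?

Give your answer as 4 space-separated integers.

Input: [-4, 3, 4, 7]
Stage 1 (AMPLIFY -2): -4*-2=8, 3*-2=-6, 4*-2=-8, 7*-2=-14 -> [8, -6, -8, -14]
Stage 2 (OFFSET -4): 8+-4=4, -6+-4=-10, -8+-4=-12, -14+-4=-18 -> [4, -10, -12, -18]
Stage 3 (DIFF): s[0]=4, -10-4=-14, -12--10=-2, -18--12=-6 -> [4, -14, -2, -6]
Stage 4 (CLIP -1 2): clip(4,-1,2)=2, clip(-14,-1,2)=-1, clip(-2,-1,2)=-1, clip(-6,-1,2)=-1 -> [2, -1, -1, -1]
Stage 5 (OFFSET -5): 2+-5=-3, -1+-5=-6, -1+-5=-6, -1+-5=-6 -> [-3, -6, -6, -6]

Answer: -3 -6 -6 -6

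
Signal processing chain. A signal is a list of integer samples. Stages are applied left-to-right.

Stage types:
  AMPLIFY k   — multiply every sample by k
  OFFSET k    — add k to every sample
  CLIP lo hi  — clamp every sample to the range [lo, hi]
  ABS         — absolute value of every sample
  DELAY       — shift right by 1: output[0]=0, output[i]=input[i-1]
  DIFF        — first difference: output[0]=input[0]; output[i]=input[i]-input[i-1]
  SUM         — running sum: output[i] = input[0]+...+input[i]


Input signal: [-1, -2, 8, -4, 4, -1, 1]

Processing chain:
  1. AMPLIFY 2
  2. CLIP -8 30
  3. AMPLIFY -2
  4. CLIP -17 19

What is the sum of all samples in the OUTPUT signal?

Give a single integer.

Answer: -5

Derivation:
Input: [-1, -2, 8, -4, 4, -1, 1]
Stage 1 (AMPLIFY 2): -1*2=-2, -2*2=-4, 8*2=16, -4*2=-8, 4*2=8, -1*2=-2, 1*2=2 -> [-2, -4, 16, -8, 8, -2, 2]
Stage 2 (CLIP -8 30): clip(-2,-8,30)=-2, clip(-4,-8,30)=-4, clip(16,-8,30)=16, clip(-8,-8,30)=-8, clip(8,-8,30)=8, clip(-2,-8,30)=-2, clip(2,-8,30)=2 -> [-2, -4, 16, -8, 8, -2, 2]
Stage 3 (AMPLIFY -2): -2*-2=4, -4*-2=8, 16*-2=-32, -8*-2=16, 8*-2=-16, -2*-2=4, 2*-2=-4 -> [4, 8, -32, 16, -16, 4, -4]
Stage 4 (CLIP -17 19): clip(4,-17,19)=4, clip(8,-17,19)=8, clip(-32,-17,19)=-17, clip(16,-17,19)=16, clip(-16,-17,19)=-16, clip(4,-17,19)=4, clip(-4,-17,19)=-4 -> [4, 8, -17, 16, -16, 4, -4]
Output sum: -5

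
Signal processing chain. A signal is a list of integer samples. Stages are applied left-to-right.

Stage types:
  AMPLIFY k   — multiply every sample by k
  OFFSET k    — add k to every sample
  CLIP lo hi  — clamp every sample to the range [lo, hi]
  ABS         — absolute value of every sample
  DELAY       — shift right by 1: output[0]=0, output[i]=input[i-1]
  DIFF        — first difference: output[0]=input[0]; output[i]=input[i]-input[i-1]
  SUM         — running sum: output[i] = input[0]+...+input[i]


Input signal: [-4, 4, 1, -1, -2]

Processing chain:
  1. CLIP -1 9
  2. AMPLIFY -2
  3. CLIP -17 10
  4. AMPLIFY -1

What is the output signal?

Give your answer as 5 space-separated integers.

Input: [-4, 4, 1, -1, -2]
Stage 1 (CLIP -1 9): clip(-4,-1,9)=-1, clip(4,-1,9)=4, clip(1,-1,9)=1, clip(-1,-1,9)=-1, clip(-2,-1,9)=-1 -> [-1, 4, 1, -1, -1]
Stage 2 (AMPLIFY -2): -1*-2=2, 4*-2=-8, 1*-2=-2, -1*-2=2, -1*-2=2 -> [2, -8, -2, 2, 2]
Stage 3 (CLIP -17 10): clip(2,-17,10)=2, clip(-8,-17,10)=-8, clip(-2,-17,10)=-2, clip(2,-17,10)=2, clip(2,-17,10)=2 -> [2, -8, -2, 2, 2]
Stage 4 (AMPLIFY -1): 2*-1=-2, -8*-1=8, -2*-1=2, 2*-1=-2, 2*-1=-2 -> [-2, 8, 2, -2, -2]

Answer: -2 8 2 -2 -2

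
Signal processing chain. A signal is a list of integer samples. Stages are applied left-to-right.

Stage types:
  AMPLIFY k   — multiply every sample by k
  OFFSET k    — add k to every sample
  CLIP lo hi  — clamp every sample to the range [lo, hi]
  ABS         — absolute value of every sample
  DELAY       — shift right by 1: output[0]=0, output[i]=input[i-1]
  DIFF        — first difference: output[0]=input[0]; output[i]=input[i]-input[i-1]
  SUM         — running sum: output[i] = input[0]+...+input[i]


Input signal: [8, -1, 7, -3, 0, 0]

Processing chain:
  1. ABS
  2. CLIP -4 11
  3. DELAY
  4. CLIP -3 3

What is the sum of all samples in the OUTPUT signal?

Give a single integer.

Input: [8, -1, 7, -3, 0, 0]
Stage 1 (ABS): |8|=8, |-1|=1, |7|=7, |-3|=3, |0|=0, |0|=0 -> [8, 1, 7, 3, 0, 0]
Stage 2 (CLIP -4 11): clip(8,-4,11)=8, clip(1,-4,11)=1, clip(7,-4,11)=7, clip(3,-4,11)=3, clip(0,-4,11)=0, clip(0,-4,11)=0 -> [8, 1, 7, 3, 0, 0]
Stage 3 (DELAY): [0, 8, 1, 7, 3, 0] = [0, 8, 1, 7, 3, 0] -> [0, 8, 1, 7, 3, 0]
Stage 4 (CLIP -3 3): clip(0,-3,3)=0, clip(8,-3,3)=3, clip(1,-3,3)=1, clip(7,-3,3)=3, clip(3,-3,3)=3, clip(0,-3,3)=0 -> [0, 3, 1, 3, 3, 0]
Output sum: 10

Answer: 10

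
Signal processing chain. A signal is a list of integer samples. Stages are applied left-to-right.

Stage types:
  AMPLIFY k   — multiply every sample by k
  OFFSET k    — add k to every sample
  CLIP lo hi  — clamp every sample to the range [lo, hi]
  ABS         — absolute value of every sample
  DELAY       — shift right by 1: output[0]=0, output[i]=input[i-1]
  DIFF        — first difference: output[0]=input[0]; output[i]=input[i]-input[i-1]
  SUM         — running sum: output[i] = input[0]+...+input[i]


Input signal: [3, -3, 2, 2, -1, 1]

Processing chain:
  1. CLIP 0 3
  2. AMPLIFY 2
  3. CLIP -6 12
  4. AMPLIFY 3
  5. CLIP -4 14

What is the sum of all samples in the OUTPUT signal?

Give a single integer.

Input: [3, -3, 2, 2, -1, 1]
Stage 1 (CLIP 0 3): clip(3,0,3)=3, clip(-3,0,3)=0, clip(2,0,3)=2, clip(2,0,3)=2, clip(-1,0,3)=0, clip(1,0,3)=1 -> [3, 0, 2, 2, 0, 1]
Stage 2 (AMPLIFY 2): 3*2=6, 0*2=0, 2*2=4, 2*2=4, 0*2=0, 1*2=2 -> [6, 0, 4, 4, 0, 2]
Stage 3 (CLIP -6 12): clip(6,-6,12)=6, clip(0,-6,12)=0, clip(4,-6,12)=4, clip(4,-6,12)=4, clip(0,-6,12)=0, clip(2,-6,12)=2 -> [6, 0, 4, 4, 0, 2]
Stage 4 (AMPLIFY 3): 6*3=18, 0*3=0, 4*3=12, 4*3=12, 0*3=0, 2*3=6 -> [18, 0, 12, 12, 0, 6]
Stage 5 (CLIP -4 14): clip(18,-4,14)=14, clip(0,-4,14)=0, clip(12,-4,14)=12, clip(12,-4,14)=12, clip(0,-4,14)=0, clip(6,-4,14)=6 -> [14, 0, 12, 12, 0, 6]
Output sum: 44

Answer: 44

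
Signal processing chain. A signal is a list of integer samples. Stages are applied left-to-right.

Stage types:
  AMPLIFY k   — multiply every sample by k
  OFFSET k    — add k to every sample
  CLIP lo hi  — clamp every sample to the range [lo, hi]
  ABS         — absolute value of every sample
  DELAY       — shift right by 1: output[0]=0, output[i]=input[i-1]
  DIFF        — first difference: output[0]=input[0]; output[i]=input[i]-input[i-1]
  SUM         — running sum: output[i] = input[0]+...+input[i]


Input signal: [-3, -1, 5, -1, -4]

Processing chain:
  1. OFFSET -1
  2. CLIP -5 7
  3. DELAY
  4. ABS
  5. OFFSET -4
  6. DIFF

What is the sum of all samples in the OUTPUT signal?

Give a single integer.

Input: [-3, -1, 5, -1, -4]
Stage 1 (OFFSET -1): -3+-1=-4, -1+-1=-2, 5+-1=4, -1+-1=-2, -4+-1=-5 -> [-4, -2, 4, -2, -5]
Stage 2 (CLIP -5 7): clip(-4,-5,7)=-4, clip(-2,-5,7)=-2, clip(4,-5,7)=4, clip(-2,-5,7)=-2, clip(-5,-5,7)=-5 -> [-4, -2, 4, -2, -5]
Stage 3 (DELAY): [0, -4, -2, 4, -2] = [0, -4, -2, 4, -2] -> [0, -4, -2, 4, -2]
Stage 4 (ABS): |0|=0, |-4|=4, |-2|=2, |4|=4, |-2|=2 -> [0, 4, 2, 4, 2]
Stage 5 (OFFSET -4): 0+-4=-4, 4+-4=0, 2+-4=-2, 4+-4=0, 2+-4=-2 -> [-4, 0, -2, 0, -2]
Stage 6 (DIFF): s[0]=-4, 0--4=4, -2-0=-2, 0--2=2, -2-0=-2 -> [-4, 4, -2, 2, -2]
Output sum: -2

Answer: -2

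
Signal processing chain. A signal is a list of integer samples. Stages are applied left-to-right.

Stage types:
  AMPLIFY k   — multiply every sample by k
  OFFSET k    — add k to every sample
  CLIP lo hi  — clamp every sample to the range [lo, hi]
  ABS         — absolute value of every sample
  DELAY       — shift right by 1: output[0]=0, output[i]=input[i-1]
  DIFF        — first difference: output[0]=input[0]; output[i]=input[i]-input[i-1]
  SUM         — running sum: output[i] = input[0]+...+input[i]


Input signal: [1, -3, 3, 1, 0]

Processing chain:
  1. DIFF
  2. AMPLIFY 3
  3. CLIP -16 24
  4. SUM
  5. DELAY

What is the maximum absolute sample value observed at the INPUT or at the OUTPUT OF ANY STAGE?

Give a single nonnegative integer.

Answer: 18

Derivation:
Input: [1, -3, 3, 1, 0] (max |s|=3)
Stage 1 (DIFF): s[0]=1, -3-1=-4, 3--3=6, 1-3=-2, 0-1=-1 -> [1, -4, 6, -2, -1] (max |s|=6)
Stage 2 (AMPLIFY 3): 1*3=3, -4*3=-12, 6*3=18, -2*3=-6, -1*3=-3 -> [3, -12, 18, -6, -3] (max |s|=18)
Stage 3 (CLIP -16 24): clip(3,-16,24)=3, clip(-12,-16,24)=-12, clip(18,-16,24)=18, clip(-6,-16,24)=-6, clip(-3,-16,24)=-3 -> [3, -12, 18, -6, -3] (max |s|=18)
Stage 4 (SUM): sum[0..0]=3, sum[0..1]=-9, sum[0..2]=9, sum[0..3]=3, sum[0..4]=0 -> [3, -9, 9, 3, 0] (max |s|=9)
Stage 5 (DELAY): [0, 3, -9, 9, 3] = [0, 3, -9, 9, 3] -> [0, 3, -9, 9, 3] (max |s|=9)
Overall max amplitude: 18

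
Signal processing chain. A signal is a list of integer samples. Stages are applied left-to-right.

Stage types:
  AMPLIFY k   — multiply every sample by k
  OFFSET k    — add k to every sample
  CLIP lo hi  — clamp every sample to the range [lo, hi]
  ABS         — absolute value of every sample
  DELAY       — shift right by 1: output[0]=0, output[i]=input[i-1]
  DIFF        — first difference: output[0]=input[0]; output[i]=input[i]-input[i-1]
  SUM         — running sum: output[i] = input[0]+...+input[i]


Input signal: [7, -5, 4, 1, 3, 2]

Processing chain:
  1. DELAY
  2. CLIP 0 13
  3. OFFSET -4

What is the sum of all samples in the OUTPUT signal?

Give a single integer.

Input: [7, -5, 4, 1, 3, 2]
Stage 1 (DELAY): [0, 7, -5, 4, 1, 3] = [0, 7, -5, 4, 1, 3] -> [0, 7, -5, 4, 1, 3]
Stage 2 (CLIP 0 13): clip(0,0,13)=0, clip(7,0,13)=7, clip(-5,0,13)=0, clip(4,0,13)=4, clip(1,0,13)=1, clip(3,0,13)=3 -> [0, 7, 0, 4, 1, 3]
Stage 3 (OFFSET -4): 0+-4=-4, 7+-4=3, 0+-4=-4, 4+-4=0, 1+-4=-3, 3+-4=-1 -> [-4, 3, -4, 0, -3, -1]
Output sum: -9

Answer: -9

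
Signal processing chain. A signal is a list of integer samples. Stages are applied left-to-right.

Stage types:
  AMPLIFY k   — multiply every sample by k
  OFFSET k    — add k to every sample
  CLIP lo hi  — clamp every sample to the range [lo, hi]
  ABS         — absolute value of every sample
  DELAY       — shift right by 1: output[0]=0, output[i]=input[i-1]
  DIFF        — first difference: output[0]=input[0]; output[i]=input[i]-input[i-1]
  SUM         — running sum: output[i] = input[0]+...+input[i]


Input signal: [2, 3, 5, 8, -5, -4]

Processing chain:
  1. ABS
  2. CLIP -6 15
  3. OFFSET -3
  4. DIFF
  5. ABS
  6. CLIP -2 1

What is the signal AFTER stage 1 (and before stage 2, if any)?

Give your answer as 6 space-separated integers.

Input: [2, 3, 5, 8, -5, -4]
Stage 1 (ABS): |2|=2, |3|=3, |5|=5, |8|=8, |-5|=5, |-4|=4 -> [2, 3, 5, 8, 5, 4]

Answer: 2 3 5 8 5 4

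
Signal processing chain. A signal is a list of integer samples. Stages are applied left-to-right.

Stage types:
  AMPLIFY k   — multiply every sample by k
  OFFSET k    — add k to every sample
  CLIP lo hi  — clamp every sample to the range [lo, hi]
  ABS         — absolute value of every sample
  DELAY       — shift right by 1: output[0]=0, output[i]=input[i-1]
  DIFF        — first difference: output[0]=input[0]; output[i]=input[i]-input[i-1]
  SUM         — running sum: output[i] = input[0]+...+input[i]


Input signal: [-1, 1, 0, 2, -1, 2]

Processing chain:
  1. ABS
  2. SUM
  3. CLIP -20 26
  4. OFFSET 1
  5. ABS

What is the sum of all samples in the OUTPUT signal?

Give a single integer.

Input: [-1, 1, 0, 2, -1, 2]
Stage 1 (ABS): |-1|=1, |1|=1, |0|=0, |2|=2, |-1|=1, |2|=2 -> [1, 1, 0, 2, 1, 2]
Stage 2 (SUM): sum[0..0]=1, sum[0..1]=2, sum[0..2]=2, sum[0..3]=4, sum[0..4]=5, sum[0..5]=7 -> [1, 2, 2, 4, 5, 7]
Stage 3 (CLIP -20 26): clip(1,-20,26)=1, clip(2,-20,26)=2, clip(2,-20,26)=2, clip(4,-20,26)=4, clip(5,-20,26)=5, clip(7,-20,26)=7 -> [1, 2, 2, 4, 5, 7]
Stage 4 (OFFSET 1): 1+1=2, 2+1=3, 2+1=3, 4+1=5, 5+1=6, 7+1=8 -> [2, 3, 3, 5, 6, 8]
Stage 5 (ABS): |2|=2, |3|=3, |3|=3, |5|=5, |6|=6, |8|=8 -> [2, 3, 3, 5, 6, 8]
Output sum: 27

Answer: 27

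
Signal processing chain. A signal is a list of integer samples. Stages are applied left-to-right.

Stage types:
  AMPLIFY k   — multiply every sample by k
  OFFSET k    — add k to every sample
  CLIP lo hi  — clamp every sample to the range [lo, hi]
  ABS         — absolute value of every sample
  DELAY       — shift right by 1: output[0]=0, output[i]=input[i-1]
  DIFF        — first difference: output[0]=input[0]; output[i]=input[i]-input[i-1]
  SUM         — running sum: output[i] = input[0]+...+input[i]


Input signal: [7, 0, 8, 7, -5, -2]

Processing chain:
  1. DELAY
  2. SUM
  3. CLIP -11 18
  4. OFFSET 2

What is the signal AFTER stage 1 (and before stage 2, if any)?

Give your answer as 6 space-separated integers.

Answer: 0 7 0 8 7 -5

Derivation:
Input: [7, 0, 8, 7, -5, -2]
Stage 1 (DELAY): [0, 7, 0, 8, 7, -5] = [0, 7, 0, 8, 7, -5] -> [0, 7, 0, 8, 7, -5]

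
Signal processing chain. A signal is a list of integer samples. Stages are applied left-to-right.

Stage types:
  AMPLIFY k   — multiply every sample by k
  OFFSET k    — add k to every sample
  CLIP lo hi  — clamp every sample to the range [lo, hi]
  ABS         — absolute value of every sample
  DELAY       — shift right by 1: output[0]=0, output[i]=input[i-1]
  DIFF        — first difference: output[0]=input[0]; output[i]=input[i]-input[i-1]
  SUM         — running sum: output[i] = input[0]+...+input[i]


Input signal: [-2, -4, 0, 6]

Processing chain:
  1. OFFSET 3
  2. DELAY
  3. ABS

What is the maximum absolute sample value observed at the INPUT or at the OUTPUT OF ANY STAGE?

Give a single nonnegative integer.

Answer: 9

Derivation:
Input: [-2, -4, 0, 6] (max |s|=6)
Stage 1 (OFFSET 3): -2+3=1, -4+3=-1, 0+3=3, 6+3=9 -> [1, -1, 3, 9] (max |s|=9)
Stage 2 (DELAY): [0, 1, -1, 3] = [0, 1, -1, 3] -> [0, 1, -1, 3] (max |s|=3)
Stage 3 (ABS): |0|=0, |1|=1, |-1|=1, |3|=3 -> [0, 1, 1, 3] (max |s|=3)
Overall max amplitude: 9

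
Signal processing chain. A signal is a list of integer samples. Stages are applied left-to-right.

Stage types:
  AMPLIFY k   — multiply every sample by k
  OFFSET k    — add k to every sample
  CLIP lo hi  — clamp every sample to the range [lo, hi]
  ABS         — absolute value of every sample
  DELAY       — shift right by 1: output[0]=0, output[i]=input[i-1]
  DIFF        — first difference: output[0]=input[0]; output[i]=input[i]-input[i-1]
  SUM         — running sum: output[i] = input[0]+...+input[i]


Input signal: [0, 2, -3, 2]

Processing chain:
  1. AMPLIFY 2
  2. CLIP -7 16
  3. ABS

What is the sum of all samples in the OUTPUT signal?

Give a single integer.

Input: [0, 2, -3, 2]
Stage 1 (AMPLIFY 2): 0*2=0, 2*2=4, -3*2=-6, 2*2=4 -> [0, 4, -6, 4]
Stage 2 (CLIP -7 16): clip(0,-7,16)=0, clip(4,-7,16)=4, clip(-6,-7,16)=-6, clip(4,-7,16)=4 -> [0, 4, -6, 4]
Stage 3 (ABS): |0|=0, |4|=4, |-6|=6, |4|=4 -> [0, 4, 6, 4]
Output sum: 14

Answer: 14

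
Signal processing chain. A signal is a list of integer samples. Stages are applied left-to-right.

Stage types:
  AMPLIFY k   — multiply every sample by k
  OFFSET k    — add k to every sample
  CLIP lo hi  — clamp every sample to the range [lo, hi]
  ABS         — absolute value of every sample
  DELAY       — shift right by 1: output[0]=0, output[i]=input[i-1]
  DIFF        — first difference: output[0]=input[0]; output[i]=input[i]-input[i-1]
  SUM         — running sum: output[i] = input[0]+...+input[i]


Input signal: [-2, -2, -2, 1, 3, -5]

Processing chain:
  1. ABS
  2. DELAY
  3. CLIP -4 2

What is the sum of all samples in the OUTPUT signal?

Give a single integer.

Input: [-2, -2, -2, 1, 3, -5]
Stage 1 (ABS): |-2|=2, |-2|=2, |-2|=2, |1|=1, |3|=3, |-5|=5 -> [2, 2, 2, 1, 3, 5]
Stage 2 (DELAY): [0, 2, 2, 2, 1, 3] = [0, 2, 2, 2, 1, 3] -> [0, 2, 2, 2, 1, 3]
Stage 3 (CLIP -4 2): clip(0,-4,2)=0, clip(2,-4,2)=2, clip(2,-4,2)=2, clip(2,-4,2)=2, clip(1,-4,2)=1, clip(3,-4,2)=2 -> [0, 2, 2, 2, 1, 2]
Output sum: 9

Answer: 9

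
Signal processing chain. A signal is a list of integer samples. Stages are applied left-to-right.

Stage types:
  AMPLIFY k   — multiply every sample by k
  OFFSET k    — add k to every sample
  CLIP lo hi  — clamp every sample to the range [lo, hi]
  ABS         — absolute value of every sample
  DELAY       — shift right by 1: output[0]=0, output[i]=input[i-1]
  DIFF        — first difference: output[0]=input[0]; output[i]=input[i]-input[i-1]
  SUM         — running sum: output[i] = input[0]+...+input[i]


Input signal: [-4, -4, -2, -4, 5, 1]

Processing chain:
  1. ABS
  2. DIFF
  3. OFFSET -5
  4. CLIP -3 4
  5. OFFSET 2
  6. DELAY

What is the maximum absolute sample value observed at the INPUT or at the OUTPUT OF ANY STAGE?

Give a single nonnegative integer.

Input: [-4, -4, -2, -4, 5, 1] (max |s|=5)
Stage 1 (ABS): |-4|=4, |-4|=4, |-2|=2, |-4|=4, |5|=5, |1|=1 -> [4, 4, 2, 4, 5, 1] (max |s|=5)
Stage 2 (DIFF): s[0]=4, 4-4=0, 2-4=-2, 4-2=2, 5-4=1, 1-5=-4 -> [4, 0, -2, 2, 1, -4] (max |s|=4)
Stage 3 (OFFSET -5): 4+-5=-1, 0+-5=-5, -2+-5=-7, 2+-5=-3, 1+-5=-4, -4+-5=-9 -> [-1, -5, -7, -3, -4, -9] (max |s|=9)
Stage 4 (CLIP -3 4): clip(-1,-3,4)=-1, clip(-5,-3,4)=-3, clip(-7,-3,4)=-3, clip(-3,-3,4)=-3, clip(-4,-3,4)=-3, clip(-9,-3,4)=-3 -> [-1, -3, -3, -3, -3, -3] (max |s|=3)
Stage 5 (OFFSET 2): -1+2=1, -3+2=-1, -3+2=-1, -3+2=-1, -3+2=-1, -3+2=-1 -> [1, -1, -1, -1, -1, -1] (max |s|=1)
Stage 6 (DELAY): [0, 1, -1, -1, -1, -1] = [0, 1, -1, -1, -1, -1] -> [0, 1, -1, -1, -1, -1] (max |s|=1)
Overall max amplitude: 9

Answer: 9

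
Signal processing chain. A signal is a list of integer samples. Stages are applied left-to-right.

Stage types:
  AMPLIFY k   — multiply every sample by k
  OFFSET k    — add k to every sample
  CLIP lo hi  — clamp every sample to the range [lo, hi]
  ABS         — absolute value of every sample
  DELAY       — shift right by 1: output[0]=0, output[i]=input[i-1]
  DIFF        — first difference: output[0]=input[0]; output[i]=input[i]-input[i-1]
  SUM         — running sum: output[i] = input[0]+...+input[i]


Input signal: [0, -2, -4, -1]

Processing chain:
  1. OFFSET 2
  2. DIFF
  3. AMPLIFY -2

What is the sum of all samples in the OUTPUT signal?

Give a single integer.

Input: [0, -2, -4, -1]
Stage 1 (OFFSET 2): 0+2=2, -2+2=0, -4+2=-2, -1+2=1 -> [2, 0, -2, 1]
Stage 2 (DIFF): s[0]=2, 0-2=-2, -2-0=-2, 1--2=3 -> [2, -2, -2, 3]
Stage 3 (AMPLIFY -2): 2*-2=-4, -2*-2=4, -2*-2=4, 3*-2=-6 -> [-4, 4, 4, -6]
Output sum: -2

Answer: -2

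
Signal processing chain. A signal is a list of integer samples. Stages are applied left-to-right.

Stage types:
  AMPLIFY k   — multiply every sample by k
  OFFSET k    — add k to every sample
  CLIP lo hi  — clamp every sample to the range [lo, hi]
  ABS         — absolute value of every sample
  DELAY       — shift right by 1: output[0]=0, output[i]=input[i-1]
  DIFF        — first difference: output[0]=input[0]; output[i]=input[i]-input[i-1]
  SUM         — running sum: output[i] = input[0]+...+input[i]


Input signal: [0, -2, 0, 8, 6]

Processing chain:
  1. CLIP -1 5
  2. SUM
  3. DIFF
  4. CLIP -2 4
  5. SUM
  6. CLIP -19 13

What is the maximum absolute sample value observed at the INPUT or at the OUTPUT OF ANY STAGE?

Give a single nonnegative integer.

Answer: 9

Derivation:
Input: [0, -2, 0, 8, 6] (max |s|=8)
Stage 1 (CLIP -1 5): clip(0,-1,5)=0, clip(-2,-1,5)=-1, clip(0,-1,5)=0, clip(8,-1,5)=5, clip(6,-1,5)=5 -> [0, -1, 0, 5, 5] (max |s|=5)
Stage 2 (SUM): sum[0..0]=0, sum[0..1]=-1, sum[0..2]=-1, sum[0..3]=4, sum[0..4]=9 -> [0, -1, -1, 4, 9] (max |s|=9)
Stage 3 (DIFF): s[0]=0, -1-0=-1, -1--1=0, 4--1=5, 9-4=5 -> [0, -1, 0, 5, 5] (max |s|=5)
Stage 4 (CLIP -2 4): clip(0,-2,4)=0, clip(-1,-2,4)=-1, clip(0,-2,4)=0, clip(5,-2,4)=4, clip(5,-2,4)=4 -> [0, -1, 0, 4, 4] (max |s|=4)
Stage 5 (SUM): sum[0..0]=0, sum[0..1]=-1, sum[0..2]=-1, sum[0..3]=3, sum[0..4]=7 -> [0, -1, -1, 3, 7] (max |s|=7)
Stage 6 (CLIP -19 13): clip(0,-19,13)=0, clip(-1,-19,13)=-1, clip(-1,-19,13)=-1, clip(3,-19,13)=3, clip(7,-19,13)=7 -> [0, -1, -1, 3, 7] (max |s|=7)
Overall max amplitude: 9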